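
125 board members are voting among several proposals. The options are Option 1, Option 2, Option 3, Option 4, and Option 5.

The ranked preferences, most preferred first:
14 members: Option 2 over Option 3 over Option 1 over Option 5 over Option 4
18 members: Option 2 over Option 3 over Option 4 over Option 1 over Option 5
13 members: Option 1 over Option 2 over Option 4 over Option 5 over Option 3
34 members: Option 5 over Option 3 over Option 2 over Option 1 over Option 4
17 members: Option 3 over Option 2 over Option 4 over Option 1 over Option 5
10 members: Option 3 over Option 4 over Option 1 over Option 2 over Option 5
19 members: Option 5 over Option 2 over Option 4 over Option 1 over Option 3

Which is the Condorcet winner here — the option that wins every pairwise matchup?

Option 2

Option 2 vs Option 1: 102–23
Option 2 vs Option 3: 64–61
Option 2 vs Option 4: 115–10
Option 2 vs Option 5: 72–53
Option 2 beats every other option.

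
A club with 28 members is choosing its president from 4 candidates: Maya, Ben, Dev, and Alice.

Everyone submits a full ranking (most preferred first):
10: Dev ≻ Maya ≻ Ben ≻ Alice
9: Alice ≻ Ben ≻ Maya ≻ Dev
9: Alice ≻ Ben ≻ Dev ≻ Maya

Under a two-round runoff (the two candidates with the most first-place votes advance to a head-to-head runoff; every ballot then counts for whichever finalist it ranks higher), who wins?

Alice

Round 1 first-place votes: Maya 0, Ben 0, Dev 10, Alice 18. Alice and Dev advance.
Runoff: Alice is ranked above Dev on 18 ballots, Dev above Alice on 10.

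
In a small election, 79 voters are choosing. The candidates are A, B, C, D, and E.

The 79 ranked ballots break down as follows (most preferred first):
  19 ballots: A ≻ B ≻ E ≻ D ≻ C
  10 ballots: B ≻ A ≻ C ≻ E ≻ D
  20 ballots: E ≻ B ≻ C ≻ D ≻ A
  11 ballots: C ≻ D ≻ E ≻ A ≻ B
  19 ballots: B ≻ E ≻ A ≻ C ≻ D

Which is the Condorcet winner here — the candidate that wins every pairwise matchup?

B vs A: 49–30
B vs C: 68–11
B vs D: 68–11
B vs E: 48–31
B beats every other candidate.

B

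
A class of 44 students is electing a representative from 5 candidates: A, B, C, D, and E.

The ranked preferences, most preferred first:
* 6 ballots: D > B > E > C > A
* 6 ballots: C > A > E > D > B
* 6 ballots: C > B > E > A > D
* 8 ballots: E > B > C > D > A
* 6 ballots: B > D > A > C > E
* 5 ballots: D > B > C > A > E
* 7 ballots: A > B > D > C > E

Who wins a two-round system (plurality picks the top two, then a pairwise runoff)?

Round 1 first-place votes: A 7, B 6, C 12, D 11, E 8. C and D advance.
Runoff: C is ranked above D on 20 ballots, D above C on 24.

D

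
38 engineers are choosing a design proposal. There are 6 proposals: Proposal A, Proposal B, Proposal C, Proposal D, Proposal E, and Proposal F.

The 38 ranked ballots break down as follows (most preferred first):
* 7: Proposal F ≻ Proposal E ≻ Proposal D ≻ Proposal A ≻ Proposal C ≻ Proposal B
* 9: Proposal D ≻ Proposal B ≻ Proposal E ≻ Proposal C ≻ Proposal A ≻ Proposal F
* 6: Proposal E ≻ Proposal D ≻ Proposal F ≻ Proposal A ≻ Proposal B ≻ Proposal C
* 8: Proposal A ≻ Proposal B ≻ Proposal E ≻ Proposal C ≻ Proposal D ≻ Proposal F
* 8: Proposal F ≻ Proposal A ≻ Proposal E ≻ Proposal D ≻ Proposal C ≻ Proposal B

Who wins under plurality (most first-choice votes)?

Proposal F

First-place votes: Proposal A 8, Proposal B 0, Proposal C 0, Proposal D 9, Proposal E 6, Proposal F 15.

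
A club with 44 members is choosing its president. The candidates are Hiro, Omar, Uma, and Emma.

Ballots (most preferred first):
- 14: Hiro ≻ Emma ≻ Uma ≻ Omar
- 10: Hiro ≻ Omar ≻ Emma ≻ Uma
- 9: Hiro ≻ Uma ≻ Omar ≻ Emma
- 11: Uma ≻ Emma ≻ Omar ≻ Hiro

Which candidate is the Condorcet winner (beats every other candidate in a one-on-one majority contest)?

Hiro

Hiro vs Omar: 33–11
Hiro vs Uma: 33–11
Hiro vs Emma: 33–11
Hiro beats every other candidate.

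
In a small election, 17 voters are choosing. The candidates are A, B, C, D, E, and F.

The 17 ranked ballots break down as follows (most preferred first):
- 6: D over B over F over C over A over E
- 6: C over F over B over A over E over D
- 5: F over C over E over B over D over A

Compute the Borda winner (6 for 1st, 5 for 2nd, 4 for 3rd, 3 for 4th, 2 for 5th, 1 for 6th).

F

A: 6×2 + 6×3 + 5×1 = 35
B: 6×5 + 6×4 + 5×3 = 69
C: 6×3 + 6×6 + 5×5 = 79
D: 6×6 + 6×1 + 5×2 = 52
E: 6×1 + 6×2 + 5×4 = 38
F: 6×4 + 6×5 + 5×6 = 84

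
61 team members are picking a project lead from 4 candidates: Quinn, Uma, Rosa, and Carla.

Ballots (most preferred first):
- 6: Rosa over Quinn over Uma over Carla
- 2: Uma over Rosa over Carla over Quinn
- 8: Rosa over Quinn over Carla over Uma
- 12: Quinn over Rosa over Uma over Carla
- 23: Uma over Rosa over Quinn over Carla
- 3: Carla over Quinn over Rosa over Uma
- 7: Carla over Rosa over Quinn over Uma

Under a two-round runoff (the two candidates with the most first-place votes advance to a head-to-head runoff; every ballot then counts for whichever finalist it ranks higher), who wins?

Round 1 first-place votes: Quinn 12, Uma 25, Rosa 14, Carla 10. Uma and Rosa advance.
Runoff: Uma is ranked above Rosa on 25 ballots, Rosa above Uma on 36.

Rosa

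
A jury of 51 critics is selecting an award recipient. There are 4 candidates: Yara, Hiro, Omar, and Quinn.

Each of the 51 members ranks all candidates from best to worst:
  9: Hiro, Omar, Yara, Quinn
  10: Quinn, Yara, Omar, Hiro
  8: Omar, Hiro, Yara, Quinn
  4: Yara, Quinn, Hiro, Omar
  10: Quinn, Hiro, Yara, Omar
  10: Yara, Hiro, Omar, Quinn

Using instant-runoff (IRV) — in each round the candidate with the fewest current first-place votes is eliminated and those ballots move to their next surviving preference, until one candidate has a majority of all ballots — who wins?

Hiro

Round 1: Yara 14, Hiro 9, Omar 8, Quinn 20. Omar eliminated.
Round 2: Yara 14, Hiro 17, Quinn 20. Yara eliminated.
Round 3: Hiro 27, Quinn 24. Hiro has a majority (≥26).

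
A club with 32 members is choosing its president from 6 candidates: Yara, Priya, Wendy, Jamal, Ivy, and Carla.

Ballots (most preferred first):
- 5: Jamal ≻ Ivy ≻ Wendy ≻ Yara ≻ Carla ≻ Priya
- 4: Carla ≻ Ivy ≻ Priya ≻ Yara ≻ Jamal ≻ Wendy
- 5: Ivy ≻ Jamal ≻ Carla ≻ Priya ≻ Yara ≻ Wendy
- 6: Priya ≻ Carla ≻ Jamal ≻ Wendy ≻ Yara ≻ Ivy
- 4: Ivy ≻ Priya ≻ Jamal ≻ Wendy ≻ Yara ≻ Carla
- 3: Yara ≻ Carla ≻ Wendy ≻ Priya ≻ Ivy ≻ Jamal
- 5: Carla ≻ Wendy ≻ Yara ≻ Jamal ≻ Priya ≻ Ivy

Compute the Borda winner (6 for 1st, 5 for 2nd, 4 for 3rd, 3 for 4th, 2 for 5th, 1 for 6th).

Yara: 5×3 + 4×3 + 5×2 + 6×2 + 4×2 + 3×6 + 5×4 = 95
Priya: 5×1 + 4×4 + 5×3 + 6×6 + 4×5 + 3×3 + 5×2 = 111
Wendy: 5×4 + 4×1 + 5×1 + 6×3 + 4×3 + 3×4 + 5×5 = 96
Jamal: 5×6 + 4×2 + 5×5 + 6×4 + 4×4 + 3×1 + 5×3 = 121
Ivy: 5×5 + 4×5 + 5×6 + 6×1 + 4×6 + 3×2 + 5×1 = 116
Carla: 5×2 + 4×6 + 5×4 + 6×5 + 4×1 + 3×5 + 5×6 = 133

Carla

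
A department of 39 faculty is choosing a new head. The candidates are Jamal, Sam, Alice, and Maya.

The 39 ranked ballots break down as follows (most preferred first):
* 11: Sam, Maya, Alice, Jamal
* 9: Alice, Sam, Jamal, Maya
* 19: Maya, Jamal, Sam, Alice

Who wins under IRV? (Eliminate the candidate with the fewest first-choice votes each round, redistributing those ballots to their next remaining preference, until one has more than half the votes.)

Round 1: Jamal 0, Sam 11, Alice 9, Maya 19. Jamal eliminated.
Round 2: Sam 11, Alice 9, Maya 19. Alice eliminated.
Round 3: Sam 20, Maya 19. Sam has a majority (≥20).

Sam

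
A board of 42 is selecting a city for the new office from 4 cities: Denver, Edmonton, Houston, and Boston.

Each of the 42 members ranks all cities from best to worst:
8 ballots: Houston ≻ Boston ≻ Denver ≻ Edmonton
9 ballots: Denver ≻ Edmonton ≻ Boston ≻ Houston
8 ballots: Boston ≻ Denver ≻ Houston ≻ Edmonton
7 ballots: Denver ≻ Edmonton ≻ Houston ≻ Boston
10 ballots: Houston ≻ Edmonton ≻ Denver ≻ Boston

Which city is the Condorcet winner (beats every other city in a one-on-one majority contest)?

Denver

Denver vs Edmonton: 32–10
Denver vs Houston: 24–18
Denver vs Boston: 26–16
Denver beats every other city.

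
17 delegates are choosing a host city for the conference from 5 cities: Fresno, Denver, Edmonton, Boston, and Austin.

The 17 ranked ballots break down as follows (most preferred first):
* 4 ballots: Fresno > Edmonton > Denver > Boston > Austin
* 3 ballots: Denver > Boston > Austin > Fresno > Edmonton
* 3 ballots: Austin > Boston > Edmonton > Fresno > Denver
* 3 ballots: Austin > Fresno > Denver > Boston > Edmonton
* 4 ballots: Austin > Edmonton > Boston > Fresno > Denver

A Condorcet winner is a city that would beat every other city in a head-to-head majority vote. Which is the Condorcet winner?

Austin vs Fresno: 13–4
Austin vs Denver: 10–7
Austin vs Edmonton: 13–4
Austin vs Boston: 10–7
Austin beats every other city.

Austin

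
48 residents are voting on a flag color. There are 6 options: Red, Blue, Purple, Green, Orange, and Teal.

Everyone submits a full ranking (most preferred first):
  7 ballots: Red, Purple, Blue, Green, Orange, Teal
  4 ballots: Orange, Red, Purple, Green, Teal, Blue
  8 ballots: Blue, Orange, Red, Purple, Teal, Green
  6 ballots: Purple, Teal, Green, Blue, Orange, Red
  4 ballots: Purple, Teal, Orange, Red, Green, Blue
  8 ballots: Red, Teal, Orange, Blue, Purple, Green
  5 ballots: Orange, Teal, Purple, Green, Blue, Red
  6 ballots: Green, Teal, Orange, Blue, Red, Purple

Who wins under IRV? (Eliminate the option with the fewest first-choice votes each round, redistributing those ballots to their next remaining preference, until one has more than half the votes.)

Round 1: Red 15, Blue 8, Purple 10, Green 6, Orange 9, Teal 0. Teal eliminated.
Round 2: Red 15, Blue 8, Purple 10, Green 6, Orange 9. Green eliminated.
Round 3: Red 15, Blue 8, Purple 10, Orange 15. Blue eliminated.
Round 4: Red 15, Purple 10, Orange 23. Purple eliminated.
Round 5: Red 15, Orange 33. Orange has a majority (≥25).

Orange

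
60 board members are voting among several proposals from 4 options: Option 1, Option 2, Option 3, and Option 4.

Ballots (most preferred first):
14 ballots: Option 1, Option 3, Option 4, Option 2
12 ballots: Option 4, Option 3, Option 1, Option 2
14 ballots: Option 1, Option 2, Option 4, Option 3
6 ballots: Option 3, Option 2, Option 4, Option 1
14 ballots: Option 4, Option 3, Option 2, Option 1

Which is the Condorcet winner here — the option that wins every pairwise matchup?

Option 4 vs Option 1: 32–28
Option 4 vs Option 2: 40–20
Option 4 vs Option 3: 40–20
Option 4 beats every other option.

Option 4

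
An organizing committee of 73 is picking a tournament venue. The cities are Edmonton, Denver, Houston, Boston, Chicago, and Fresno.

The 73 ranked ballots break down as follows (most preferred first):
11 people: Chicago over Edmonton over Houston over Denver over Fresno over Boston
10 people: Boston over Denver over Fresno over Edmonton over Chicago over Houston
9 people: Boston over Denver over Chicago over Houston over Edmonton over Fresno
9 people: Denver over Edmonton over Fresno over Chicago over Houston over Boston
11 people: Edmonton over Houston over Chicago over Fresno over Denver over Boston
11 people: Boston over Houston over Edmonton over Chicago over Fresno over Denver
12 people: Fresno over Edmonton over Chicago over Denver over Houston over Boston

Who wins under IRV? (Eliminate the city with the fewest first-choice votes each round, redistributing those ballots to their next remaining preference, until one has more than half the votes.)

Round 1: Edmonton 11, Denver 9, Houston 0, Boston 30, Chicago 11, Fresno 12. Houston eliminated.
Round 2: Edmonton 11, Denver 9, Boston 30, Chicago 11, Fresno 12. Denver eliminated.
Round 3: Edmonton 20, Boston 30, Chicago 11, Fresno 12. Chicago eliminated.
Round 4: Edmonton 31, Boston 30, Fresno 12. Fresno eliminated.
Round 5: Edmonton 43, Boston 30. Edmonton has a majority (≥37).

Edmonton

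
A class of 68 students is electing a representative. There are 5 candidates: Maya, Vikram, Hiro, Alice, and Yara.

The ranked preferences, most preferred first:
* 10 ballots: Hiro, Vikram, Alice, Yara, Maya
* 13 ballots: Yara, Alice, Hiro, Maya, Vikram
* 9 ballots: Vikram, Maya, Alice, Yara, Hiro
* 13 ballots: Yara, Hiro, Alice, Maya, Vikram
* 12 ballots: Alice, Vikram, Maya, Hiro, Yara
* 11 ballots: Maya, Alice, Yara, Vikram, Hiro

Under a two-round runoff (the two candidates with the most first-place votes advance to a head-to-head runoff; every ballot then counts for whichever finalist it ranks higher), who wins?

Round 1 first-place votes: Maya 11, Vikram 9, Hiro 10, Alice 12, Yara 26. Yara and Alice advance.
Runoff: Yara is ranked above Alice on 26 ballots, Alice above Yara on 42.

Alice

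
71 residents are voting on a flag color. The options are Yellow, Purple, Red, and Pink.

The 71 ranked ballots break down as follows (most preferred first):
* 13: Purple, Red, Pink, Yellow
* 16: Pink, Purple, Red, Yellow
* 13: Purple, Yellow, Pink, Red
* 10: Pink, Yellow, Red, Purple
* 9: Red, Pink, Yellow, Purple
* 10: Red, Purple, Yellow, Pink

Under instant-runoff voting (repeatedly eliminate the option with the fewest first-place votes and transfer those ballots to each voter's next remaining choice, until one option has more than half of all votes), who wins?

Round 1: Yellow 0, Purple 26, Red 19, Pink 26. Yellow eliminated.
Round 2: Purple 26, Red 19, Pink 26. Red eliminated.
Round 3: Purple 36, Pink 35. Purple has a majority (≥36).

Purple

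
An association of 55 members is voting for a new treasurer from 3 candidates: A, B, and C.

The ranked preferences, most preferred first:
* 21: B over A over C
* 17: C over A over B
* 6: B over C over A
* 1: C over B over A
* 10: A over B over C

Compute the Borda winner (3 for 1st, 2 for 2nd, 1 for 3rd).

B

A: 21×2 + 17×2 + 6×1 + 1×1 + 10×3 = 113
B: 21×3 + 17×1 + 6×3 + 1×2 + 10×2 = 120
C: 21×1 + 17×3 + 6×2 + 1×3 + 10×1 = 97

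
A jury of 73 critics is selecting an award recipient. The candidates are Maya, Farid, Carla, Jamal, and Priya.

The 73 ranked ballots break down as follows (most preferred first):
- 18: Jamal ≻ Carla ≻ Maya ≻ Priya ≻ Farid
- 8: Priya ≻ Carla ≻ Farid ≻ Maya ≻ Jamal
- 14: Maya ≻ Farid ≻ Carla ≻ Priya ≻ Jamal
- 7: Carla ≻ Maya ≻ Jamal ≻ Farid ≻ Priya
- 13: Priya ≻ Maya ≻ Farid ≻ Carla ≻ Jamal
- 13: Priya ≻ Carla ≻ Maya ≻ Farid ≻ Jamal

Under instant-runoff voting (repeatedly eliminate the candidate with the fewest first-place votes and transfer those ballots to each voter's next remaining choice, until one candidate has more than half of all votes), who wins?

Maya

Round 1: Maya 14, Farid 0, Carla 7, Jamal 18, Priya 34. Farid eliminated.
Round 2: Maya 14, Carla 7, Jamal 18, Priya 34. Carla eliminated.
Round 3: Maya 21, Jamal 18, Priya 34. Jamal eliminated.
Round 4: Maya 39, Priya 34. Maya has a majority (≥37).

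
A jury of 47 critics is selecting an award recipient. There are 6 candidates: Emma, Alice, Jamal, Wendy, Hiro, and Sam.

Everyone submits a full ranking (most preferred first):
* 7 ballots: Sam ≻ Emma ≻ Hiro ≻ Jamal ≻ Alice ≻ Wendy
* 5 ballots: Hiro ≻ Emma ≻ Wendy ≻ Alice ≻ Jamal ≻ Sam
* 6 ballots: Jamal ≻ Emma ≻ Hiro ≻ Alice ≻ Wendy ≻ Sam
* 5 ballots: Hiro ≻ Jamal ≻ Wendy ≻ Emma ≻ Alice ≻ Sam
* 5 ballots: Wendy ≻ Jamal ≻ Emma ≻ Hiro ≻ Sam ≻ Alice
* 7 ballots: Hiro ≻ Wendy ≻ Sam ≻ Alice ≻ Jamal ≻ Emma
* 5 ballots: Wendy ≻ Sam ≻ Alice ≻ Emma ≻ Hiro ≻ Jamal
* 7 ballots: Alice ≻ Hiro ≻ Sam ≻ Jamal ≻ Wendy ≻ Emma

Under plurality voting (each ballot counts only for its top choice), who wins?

First-place votes: Emma 0, Alice 7, Jamal 6, Wendy 10, Hiro 17, Sam 7.

Hiro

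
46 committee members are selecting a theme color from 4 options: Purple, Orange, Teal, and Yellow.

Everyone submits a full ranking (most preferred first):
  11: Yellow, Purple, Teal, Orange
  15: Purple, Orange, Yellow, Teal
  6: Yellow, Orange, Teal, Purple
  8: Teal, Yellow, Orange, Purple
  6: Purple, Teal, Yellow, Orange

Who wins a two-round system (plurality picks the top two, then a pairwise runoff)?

Round 1 first-place votes: Purple 21, Orange 0, Teal 8, Yellow 17. Purple and Yellow advance.
Runoff: Purple is ranked above Yellow on 21 ballots, Yellow above Purple on 25.

Yellow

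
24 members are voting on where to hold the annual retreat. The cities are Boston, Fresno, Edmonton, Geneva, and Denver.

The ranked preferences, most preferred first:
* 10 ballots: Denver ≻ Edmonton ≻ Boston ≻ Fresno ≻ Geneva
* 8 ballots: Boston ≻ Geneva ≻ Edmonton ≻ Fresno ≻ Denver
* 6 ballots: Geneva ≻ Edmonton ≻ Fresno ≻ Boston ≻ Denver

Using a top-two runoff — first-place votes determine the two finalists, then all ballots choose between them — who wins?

Boston

Round 1 first-place votes: Boston 8, Fresno 0, Edmonton 0, Geneva 6, Denver 10. Denver and Boston advance.
Runoff: Denver is ranked above Boston on 10 ballots, Boston above Denver on 14.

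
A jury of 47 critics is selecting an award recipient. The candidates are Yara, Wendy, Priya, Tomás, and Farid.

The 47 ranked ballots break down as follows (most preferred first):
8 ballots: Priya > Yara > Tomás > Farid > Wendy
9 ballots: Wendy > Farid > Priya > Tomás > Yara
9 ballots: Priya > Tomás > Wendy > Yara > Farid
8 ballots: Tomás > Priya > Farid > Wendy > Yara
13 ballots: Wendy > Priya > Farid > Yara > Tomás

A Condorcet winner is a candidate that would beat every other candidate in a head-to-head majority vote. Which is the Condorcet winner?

Priya

Priya vs Yara: 47–0
Priya vs Wendy: 25–22
Priya vs Tomás: 39–8
Priya vs Farid: 38–9
Priya beats every other candidate.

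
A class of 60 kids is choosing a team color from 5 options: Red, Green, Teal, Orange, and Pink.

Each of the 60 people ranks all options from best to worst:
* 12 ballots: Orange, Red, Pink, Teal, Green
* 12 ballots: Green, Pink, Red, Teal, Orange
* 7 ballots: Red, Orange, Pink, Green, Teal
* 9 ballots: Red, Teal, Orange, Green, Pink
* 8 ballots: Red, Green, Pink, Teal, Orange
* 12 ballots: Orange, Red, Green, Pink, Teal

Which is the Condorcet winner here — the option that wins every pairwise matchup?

Red

Red vs Green: 48–12
Red vs Teal: 60–0
Red vs Orange: 36–24
Red vs Pink: 48–12
Red beats every other option.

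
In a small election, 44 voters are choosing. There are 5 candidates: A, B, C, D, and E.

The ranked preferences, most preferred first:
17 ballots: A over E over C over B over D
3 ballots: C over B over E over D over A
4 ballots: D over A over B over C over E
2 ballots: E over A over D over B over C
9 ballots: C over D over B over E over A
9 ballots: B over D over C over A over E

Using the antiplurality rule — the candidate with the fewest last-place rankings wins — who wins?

B

Last-place votes: A 12, B 0, C 2, D 17, E 13.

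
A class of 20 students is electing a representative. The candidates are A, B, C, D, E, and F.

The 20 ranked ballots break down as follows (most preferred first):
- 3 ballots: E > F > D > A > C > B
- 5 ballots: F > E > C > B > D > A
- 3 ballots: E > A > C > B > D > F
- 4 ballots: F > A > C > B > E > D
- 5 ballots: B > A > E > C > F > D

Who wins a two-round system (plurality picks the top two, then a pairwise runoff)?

Round 1 first-place votes: A 0, B 5, C 0, D 0, E 6, F 9. F and E advance.
Runoff: F is ranked above E on 9 ballots, E above F on 11.

E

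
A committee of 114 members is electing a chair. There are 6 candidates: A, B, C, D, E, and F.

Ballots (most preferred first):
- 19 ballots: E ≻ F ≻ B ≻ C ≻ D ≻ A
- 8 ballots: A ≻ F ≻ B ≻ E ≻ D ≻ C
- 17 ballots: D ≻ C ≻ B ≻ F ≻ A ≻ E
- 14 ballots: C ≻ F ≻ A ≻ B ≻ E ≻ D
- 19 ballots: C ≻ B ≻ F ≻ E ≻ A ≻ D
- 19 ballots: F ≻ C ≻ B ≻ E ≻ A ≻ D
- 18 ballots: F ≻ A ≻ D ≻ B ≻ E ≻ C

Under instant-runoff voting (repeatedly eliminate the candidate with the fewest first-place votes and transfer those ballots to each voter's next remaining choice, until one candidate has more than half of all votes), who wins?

F

Round 1: A 8, B 0, C 33, D 17, E 19, F 37. B eliminated.
Round 2: A 8, C 33, D 17, E 19, F 37. A eliminated.
Round 3: C 33, D 17, E 19, F 45. D eliminated.
Round 4: C 50, E 19, F 45. E eliminated.
Round 5: C 50, F 64. F has a majority (≥58).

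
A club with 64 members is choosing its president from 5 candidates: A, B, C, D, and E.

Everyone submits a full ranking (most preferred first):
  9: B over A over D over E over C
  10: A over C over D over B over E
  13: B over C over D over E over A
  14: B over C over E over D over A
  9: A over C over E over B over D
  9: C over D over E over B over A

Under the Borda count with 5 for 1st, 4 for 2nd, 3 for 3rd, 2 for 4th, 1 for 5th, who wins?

A: 9×4 + 10×5 + 13×1 + 14×1 + 9×5 + 9×1 = 167
B: 9×5 + 10×2 + 13×5 + 14×5 + 9×2 + 9×2 = 236
C: 9×1 + 10×4 + 13×4 + 14×4 + 9×4 + 9×5 = 238
D: 9×3 + 10×3 + 13×3 + 14×2 + 9×1 + 9×4 = 169
E: 9×2 + 10×1 + 13×2 + 14×3 + 9×3 + 9×3 = 150

C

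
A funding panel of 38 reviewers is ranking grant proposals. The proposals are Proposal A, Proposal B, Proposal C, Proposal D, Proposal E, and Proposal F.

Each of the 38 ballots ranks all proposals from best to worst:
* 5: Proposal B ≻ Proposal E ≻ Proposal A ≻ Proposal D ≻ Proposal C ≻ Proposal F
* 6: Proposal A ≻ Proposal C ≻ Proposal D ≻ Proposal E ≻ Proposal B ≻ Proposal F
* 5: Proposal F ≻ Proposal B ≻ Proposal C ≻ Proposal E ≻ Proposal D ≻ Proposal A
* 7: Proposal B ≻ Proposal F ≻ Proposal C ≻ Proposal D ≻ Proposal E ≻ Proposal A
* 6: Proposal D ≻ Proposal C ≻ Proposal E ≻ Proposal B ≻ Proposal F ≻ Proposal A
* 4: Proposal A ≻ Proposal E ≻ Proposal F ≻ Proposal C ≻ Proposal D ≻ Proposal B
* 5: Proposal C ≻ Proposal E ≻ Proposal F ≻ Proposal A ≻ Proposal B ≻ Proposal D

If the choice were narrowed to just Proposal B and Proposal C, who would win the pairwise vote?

Proposal C

Proposal B is ranked above Proposal C on 17 ballots; Proposal C above Proposal B on 21.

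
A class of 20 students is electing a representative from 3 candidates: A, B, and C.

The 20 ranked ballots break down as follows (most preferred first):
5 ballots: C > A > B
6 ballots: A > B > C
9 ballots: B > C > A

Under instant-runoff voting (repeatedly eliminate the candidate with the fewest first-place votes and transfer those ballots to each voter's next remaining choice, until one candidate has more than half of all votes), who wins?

Round 1: A 6, B 9, C 5. C eliminated.
Round 2: A 11, B 9. A has a majority (≥11).

A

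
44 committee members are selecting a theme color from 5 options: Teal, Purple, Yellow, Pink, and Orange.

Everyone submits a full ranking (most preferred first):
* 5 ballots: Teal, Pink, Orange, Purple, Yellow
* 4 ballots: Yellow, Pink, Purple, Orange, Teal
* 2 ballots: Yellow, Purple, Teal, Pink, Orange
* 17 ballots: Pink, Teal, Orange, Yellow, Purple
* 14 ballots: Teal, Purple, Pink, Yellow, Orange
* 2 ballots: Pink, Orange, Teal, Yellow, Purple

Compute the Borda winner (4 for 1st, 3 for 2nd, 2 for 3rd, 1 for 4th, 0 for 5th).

Teal

Teal: 5×4 + 4×0 + 2×2 + 17×3 + 14×4 + 2×2 = 135
Purple: 5×1 + 4×2 + 2×3 + 17×0 + 14×3 + 2×0 = 61
Yellow: 5×0 + 4×4 + 2×4 + 17×1 + 14×1 + 2×1 = 57
Pink: 5×3 + 4×3 + 2×1 + 17×4 + 14×2 + 2×4 = 133
Orange: 5×2 + 4×1 + 2×0 + 17×2 + 14×0 + 2×3 = 54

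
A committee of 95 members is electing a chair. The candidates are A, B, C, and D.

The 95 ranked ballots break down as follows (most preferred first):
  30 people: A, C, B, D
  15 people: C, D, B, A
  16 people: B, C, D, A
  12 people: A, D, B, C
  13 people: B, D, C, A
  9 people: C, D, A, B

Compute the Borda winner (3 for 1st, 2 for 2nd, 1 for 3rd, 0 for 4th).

A: 30×3 + 15×0 + 16×0 + 12×3 + 13×0 + 9×1 = 135
B: 30×1 + 15×1 + 16×3 + 12×1 + 13×3 + 9×0 = 144
C: 30×2 + 15×3 + 16×2 + 12×0 + 13×1 + 9×3 = 177
D: 30×0 + 15×2 + 16×1 + 12×2 + 13×2 + 9×2 = 114

C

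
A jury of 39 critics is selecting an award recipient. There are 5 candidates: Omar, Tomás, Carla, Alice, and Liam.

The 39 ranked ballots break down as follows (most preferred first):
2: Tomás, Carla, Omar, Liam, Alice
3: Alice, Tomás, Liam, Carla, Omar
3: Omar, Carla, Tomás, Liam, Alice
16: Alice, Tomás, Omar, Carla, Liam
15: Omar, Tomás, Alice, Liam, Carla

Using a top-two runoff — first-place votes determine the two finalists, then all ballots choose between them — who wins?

Round 1 first-place votes: Omar 18, Tomás 2, Carla 0, Alice 19, Liam 0. Alice and Omar advance.
Runoff: Alice is ranked above Omar on 19 ballots, Omar above Alice on 20.

Omar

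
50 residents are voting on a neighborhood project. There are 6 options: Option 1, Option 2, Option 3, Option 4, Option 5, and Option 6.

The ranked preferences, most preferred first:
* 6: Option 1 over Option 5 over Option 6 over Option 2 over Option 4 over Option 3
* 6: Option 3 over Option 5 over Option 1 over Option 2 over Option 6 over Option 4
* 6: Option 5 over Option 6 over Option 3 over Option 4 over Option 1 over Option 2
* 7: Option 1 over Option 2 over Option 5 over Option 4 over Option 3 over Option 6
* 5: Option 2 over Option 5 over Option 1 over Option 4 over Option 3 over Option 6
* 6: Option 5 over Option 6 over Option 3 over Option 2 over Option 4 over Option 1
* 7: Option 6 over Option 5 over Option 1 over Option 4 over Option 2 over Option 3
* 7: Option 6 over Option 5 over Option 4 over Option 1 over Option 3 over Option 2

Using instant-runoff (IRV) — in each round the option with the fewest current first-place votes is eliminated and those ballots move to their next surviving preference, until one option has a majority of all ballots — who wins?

Round 1: Option 1 13, Option 2 5, Option 3 6, Option 4 0, Option 5 12, Option 6 14. Option 4 eliminated.
Round 2: Option 1 13, Option 2 5, Option 3 6, Option 5 12, Option 6 14. Option 2 eliminated.
Round 3: Option 1 13, Option 3 6, Option 5 17, Option 6 14. Option 3 eliminated.
Round 4: Option 1 13, Option 5 23, Option 6 14. Option 1 eliminated.
Round 5: Option 5 36, Option 6 14. Option 5 has a majority (≥26).

Option 5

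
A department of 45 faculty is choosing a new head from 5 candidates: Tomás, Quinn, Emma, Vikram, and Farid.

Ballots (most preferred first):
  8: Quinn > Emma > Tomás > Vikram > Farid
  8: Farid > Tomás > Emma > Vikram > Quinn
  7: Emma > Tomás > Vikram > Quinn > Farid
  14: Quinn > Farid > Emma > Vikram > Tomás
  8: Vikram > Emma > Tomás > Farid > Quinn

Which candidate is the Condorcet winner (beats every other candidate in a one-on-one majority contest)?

Emma vs Tomás: 37–8
Emma vs Quinn: 23–22
Emma vs Vikram: 37–8
Emma vs Farid: 23–22
Emma beats every other candidate.

Emma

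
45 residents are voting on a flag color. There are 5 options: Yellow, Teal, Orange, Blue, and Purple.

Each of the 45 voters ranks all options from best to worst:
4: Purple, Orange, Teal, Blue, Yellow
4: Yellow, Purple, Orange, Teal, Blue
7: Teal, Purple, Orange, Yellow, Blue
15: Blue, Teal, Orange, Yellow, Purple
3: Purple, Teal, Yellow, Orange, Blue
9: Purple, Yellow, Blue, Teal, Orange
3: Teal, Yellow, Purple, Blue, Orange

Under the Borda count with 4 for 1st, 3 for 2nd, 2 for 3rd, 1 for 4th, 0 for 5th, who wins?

Teal

Yellow: 4×0 + 4×4 + 7×1 + 15×1 + 3×2 + 9×3 + 3×3 = 80
Teal: 4×2 + 4×1 + 7×4 + 15×3 + 3×3 + 9×1 + 3×4 = 115
Orange: 4×3 + 4×2 + 7×2 + 15×2 + 3×1 + 9×0 + 3×0 = 67
Blue: 4×1 + 4×0 + 7×0 + 15×4 + 3×0 + 9×2 + 3×1 = 85
Purple: 4×4 + 4×3 + 7×3 + 15×0 + 3×4 + 9×4 + 3×2 = 103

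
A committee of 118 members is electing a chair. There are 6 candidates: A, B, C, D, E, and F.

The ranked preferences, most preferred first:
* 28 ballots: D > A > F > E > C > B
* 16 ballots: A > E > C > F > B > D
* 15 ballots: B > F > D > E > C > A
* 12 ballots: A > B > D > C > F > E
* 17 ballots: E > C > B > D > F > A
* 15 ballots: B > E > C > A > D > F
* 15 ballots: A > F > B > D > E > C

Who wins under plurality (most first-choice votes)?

A

First-place votes: A 43, B 30, C 0, D 28, E 17, F 0.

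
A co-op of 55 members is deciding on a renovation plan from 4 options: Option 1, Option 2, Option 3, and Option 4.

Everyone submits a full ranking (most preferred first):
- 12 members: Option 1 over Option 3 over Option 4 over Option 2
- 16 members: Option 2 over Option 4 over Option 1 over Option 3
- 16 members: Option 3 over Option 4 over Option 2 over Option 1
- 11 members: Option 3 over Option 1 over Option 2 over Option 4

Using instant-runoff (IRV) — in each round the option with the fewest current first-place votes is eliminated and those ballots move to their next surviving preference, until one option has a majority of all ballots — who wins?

Round 1: Option 1 12, Option 2 16, Option 3 27, Option 4 0. Option 4 eliminated.
Round 2: Option 1 12, Option 2 16, Option 3 27. Option 1 eliminated.
Round 3: Option 2 16, Option 3 39. Option 3 has a majority (≥28).

Option 3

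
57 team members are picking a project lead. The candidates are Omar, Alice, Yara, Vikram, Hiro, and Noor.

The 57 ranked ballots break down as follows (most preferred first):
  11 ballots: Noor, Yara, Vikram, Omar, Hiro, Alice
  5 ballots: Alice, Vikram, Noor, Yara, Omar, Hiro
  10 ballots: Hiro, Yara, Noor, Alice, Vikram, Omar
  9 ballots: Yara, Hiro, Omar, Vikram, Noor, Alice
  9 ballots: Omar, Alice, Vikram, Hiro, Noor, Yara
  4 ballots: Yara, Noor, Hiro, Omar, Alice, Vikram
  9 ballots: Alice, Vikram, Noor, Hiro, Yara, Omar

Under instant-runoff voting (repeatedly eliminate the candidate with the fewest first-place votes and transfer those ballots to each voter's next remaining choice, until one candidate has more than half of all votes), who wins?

Round 1: Omar 9, Alice 14, Yara 13, Vikram 0, Hiro 10, Noor 11. Vikram eliminated.
Round 2: Omar 9, Alice 14, Yara 13, Hiro 10, Noor 11. Omar eliminated.
Round 3: Alice 23, Yara 13, Hiro 10, Noor 11. Hiro eliminated.
Round 4: Alice 23, Yara 23, Noor 11. Noor eliminated.
Round 5: Alice 23, Yara 34. Yara has a majority (≥29).

Yara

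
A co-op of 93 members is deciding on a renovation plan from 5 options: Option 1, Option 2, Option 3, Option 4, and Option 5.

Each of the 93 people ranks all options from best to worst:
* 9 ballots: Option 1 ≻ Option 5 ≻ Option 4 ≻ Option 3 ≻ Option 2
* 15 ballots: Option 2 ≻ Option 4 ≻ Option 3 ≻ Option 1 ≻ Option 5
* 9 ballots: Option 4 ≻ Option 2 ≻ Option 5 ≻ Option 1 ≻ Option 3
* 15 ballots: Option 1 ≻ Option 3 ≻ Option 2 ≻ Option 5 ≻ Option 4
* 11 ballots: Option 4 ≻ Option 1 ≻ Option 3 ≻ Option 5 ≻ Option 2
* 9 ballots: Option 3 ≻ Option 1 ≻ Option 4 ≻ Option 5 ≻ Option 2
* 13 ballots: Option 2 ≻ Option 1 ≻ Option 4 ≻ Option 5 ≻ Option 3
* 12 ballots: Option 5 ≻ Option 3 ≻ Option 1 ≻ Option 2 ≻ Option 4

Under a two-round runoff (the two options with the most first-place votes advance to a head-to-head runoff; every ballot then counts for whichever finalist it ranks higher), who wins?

Round 1 first-place votes: Option 1 24, Option 2 28, Option 3 9, Option 4 20, Option 5 12. Option 2 and Option 1 advance.
Runoff: Option 2 is ranked above Option 1 on 37 ballots, Option 1 above Option 2 on 56.

Option 1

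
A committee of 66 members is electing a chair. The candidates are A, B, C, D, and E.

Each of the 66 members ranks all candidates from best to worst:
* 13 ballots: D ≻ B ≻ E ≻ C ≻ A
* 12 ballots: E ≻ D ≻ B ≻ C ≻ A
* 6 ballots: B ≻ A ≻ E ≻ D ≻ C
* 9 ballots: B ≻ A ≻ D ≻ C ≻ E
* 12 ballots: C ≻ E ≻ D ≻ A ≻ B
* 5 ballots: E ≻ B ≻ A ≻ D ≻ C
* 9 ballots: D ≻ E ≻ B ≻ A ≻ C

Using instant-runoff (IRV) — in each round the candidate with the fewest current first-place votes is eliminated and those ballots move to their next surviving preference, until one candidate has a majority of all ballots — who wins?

Round 1: A 0, B 15, C 12, D 22, E 17. A eliminated.
Round 2: B 15, C 12, D 22, E 17. C eliminated.
Round 3: B 15, D 22, E 29. B eliminated.
Round 4: D 31, E 35. E has a majority (≥34).

E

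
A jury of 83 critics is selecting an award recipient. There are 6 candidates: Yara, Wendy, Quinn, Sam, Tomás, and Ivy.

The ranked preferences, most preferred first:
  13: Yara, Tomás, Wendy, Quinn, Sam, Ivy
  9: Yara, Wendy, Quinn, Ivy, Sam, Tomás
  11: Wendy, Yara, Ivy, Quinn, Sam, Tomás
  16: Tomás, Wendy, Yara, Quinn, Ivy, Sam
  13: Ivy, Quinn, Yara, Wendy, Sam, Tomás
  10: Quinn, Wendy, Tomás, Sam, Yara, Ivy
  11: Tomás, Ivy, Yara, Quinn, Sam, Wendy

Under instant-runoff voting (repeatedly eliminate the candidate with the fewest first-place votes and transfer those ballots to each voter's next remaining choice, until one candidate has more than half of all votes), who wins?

Round 1: Yara 22, Wendy 11, Quinn 10, Sam 0, Tomás 27, Ivy 13. Sam eliminated.
Round 2: Yara 22, Wendy 11, Quinn 10, Tomás 27, Ivy 13. Quinn eliminated.
Round 3: Yara 22, Wendy 21, Tomás 27, Ivy 13. Ivy eliminated.
Round 4: Yara 35, Wendy 21, Tomás 27. Wendy eliminated.
Round 5: Yara 46, Tomás 37. Yara has a majority (≥42).

Yara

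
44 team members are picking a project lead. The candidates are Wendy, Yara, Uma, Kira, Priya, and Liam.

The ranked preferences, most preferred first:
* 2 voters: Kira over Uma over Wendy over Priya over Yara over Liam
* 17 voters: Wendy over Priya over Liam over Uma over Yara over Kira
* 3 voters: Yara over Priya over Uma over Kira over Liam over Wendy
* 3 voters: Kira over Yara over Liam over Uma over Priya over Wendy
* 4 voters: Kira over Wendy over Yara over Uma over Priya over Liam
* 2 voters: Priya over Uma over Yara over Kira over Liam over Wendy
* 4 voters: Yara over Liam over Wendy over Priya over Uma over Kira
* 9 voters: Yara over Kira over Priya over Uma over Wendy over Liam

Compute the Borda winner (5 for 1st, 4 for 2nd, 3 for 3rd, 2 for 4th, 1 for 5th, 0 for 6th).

Priya

Wendy: 2×3 + 17×5 + 3×0 + 3×0 + 4×4 + 2×0 + 4×3 + 9×1 = 128
Yara: 2×1 + 17×1 + 3×5 + 3×4 + 4×3 + 2×3 + 4×5 + 9×5 = 129
Uma: 2×4 + 17×2 + 3×3 + 3×2 + 4×2 + 2×4 + 4×1 + 9×2 = 95
Kira: 2×5 + 17×0 + 3×2 + 3×5 + 4×5 + 2×2 + 4×0 + 9×4 = 91
Priya: 2×2 + 17×4 + 3×4 + 3×1 + 4×1 + 2×5 + 4×2 + 9×3 = 136
Liam: 2×0 + 17×3 + 3×1 + 3×3 + 4×0 + 2×1 + 4×4 + 9×0 = 81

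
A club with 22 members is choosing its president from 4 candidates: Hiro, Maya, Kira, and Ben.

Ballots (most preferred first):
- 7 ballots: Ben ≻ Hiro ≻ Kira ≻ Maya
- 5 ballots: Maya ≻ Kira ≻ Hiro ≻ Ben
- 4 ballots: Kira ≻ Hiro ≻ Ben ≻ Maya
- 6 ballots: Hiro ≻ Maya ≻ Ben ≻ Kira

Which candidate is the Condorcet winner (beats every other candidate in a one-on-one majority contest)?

Hiro vs Maya: 17–5
Hiro vs Kira: 13–9
Hiro vs Ben: 15–7
Hiro beats every other candidate.

Hiro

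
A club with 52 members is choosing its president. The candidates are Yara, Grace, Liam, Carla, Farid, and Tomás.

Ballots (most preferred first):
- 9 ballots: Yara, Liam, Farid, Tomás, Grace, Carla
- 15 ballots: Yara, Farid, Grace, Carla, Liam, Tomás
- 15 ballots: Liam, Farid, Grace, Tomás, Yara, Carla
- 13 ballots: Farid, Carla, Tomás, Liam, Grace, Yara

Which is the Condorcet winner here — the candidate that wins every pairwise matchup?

Farid

Farid vs Yara: 28–24
Farid vs Grace: 52–0
Farid vs Liam: 28–24
Farid vs Carla: 52–0
Farid vs Tomás: 52–0
Farid beats every other candidate.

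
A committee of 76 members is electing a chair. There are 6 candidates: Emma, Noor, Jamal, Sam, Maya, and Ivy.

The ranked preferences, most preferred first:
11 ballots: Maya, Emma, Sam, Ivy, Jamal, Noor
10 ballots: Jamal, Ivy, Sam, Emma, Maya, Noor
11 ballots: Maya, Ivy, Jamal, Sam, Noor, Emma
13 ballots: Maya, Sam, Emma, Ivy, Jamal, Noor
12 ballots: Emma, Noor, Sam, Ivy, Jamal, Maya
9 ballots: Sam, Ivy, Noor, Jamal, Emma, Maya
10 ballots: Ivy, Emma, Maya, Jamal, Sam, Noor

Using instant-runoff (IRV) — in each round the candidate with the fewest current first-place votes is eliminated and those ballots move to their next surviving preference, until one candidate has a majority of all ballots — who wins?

Round 1: Emma 12, Noor 0, Jamal 10, Sam 9, Maya 35, Ivy 10. Noor eliminated.
Round 2: Emma 12, Jamal 10, Sam 9, Maya 35, Ivy 10. Sam eliminated.
Round 3: Emma 12, Jamal 10, Maya 35, Ivy 19. Jamal eliminated.
Round 4: Emma 12, Maya 35, Ivy 29. Emma eliminated.
Round 5: Maya 35, Ivy 41. Ivy has a majority (≥39).

Ivy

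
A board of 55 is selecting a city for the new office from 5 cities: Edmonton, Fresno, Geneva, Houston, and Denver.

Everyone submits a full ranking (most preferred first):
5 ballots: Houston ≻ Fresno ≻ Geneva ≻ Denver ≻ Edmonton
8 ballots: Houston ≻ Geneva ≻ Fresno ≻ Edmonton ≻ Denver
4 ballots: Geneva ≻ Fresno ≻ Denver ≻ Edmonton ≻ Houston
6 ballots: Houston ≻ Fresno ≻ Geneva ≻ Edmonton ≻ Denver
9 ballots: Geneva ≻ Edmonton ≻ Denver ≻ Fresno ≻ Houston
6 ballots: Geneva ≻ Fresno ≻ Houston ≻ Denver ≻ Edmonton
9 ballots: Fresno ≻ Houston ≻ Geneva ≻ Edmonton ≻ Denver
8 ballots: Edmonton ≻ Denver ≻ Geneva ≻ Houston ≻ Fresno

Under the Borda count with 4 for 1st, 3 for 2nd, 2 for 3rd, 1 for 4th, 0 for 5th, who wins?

Edmonton: 5×0 + 8×1 + 4×1 + 6×1 + 9×3 + 6×0 + 9×1 + 8×4 = 86
Fresno: 5×3 + 8×2 + 4×3 + 6×3 + 9×1 + 6×3 + 9×4 + 8×0 = 124
Geneva: 5×2 + 8×3 + 4×4 + 6×2 + 9×4 + 6×4 + 9×2 + 8×2 = 156
Houston: 5×4 + 8×4 + 4×0 + 6×4 + 9×0 + 6×2 + 9×3 + 8×1 = 123
Denver: 5×1 + 8×0 + 4×2 + 6×0 + 9×2 + 6×1 + 9×0 + 8×3 = 61

Geneva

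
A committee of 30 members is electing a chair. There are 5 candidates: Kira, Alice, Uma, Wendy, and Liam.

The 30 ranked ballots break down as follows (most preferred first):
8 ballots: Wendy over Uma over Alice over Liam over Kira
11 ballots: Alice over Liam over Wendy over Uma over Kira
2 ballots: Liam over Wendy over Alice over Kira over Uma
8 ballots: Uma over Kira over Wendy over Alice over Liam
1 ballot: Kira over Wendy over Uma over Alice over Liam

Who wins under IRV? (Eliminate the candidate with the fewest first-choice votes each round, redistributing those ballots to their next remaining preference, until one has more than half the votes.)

Wendy

Round 1: Kira 1, Alice 11, Uma 8, Wendy 8, Liam 2. Kira eliminated.
Round 2: Alice 11, Uma 8, Wendy 9, Liam 2. Liam eliminated.
Round 3: Alice 11, Uma 8, Wendy 11. Uma eliminated.
Round 4: Alice 11, Wendy 19. Wendy has a majority (≥16).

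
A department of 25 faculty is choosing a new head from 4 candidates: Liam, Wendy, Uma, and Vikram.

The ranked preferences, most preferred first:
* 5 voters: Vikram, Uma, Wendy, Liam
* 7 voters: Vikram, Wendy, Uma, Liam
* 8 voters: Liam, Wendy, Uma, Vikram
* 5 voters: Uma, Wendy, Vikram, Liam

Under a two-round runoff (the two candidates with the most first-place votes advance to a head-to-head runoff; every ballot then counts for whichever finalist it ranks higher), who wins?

Round 1 first-place votes: Liam 8, Wendy 0, Uma 5, Vikram 12. Vikram and Liam advance.
Runoff: Vikram is ranked above Liam on 17 ballots, Liam above Vikram on 8.

Vikram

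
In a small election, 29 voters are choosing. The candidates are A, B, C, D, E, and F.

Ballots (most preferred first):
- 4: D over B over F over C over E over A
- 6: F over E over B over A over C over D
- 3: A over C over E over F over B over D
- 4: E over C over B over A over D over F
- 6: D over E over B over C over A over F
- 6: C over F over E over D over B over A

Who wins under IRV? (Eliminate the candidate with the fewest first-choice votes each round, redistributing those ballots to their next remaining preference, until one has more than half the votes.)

C

Round 1: A 3, B 0, C 6, D 10, E 4, F 6. B eliminated.
Round 2: A 3, C 6, D 10, E 4, F 6. A eliminated.
Round 3: C 9, D 10, E 4, F 6. E eliminated.
Round 4: C 13, D 10, F 6. F eliminated.
Round 5: C 19, D 10. C has a majority (≥15).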